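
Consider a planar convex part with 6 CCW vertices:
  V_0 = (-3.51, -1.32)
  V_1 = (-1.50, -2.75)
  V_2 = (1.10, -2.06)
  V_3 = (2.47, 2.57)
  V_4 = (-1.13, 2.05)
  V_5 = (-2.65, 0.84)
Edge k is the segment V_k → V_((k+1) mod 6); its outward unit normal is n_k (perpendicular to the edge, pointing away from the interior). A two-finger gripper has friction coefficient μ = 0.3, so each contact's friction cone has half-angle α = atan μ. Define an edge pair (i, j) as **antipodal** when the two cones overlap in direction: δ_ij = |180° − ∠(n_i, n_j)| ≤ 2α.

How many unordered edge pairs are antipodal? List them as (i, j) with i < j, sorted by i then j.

α = atan 0.3 = 16.70°;  2α = 33.40°
n_0 = (-0.5797, -0.8148)
n_1 = (+0.2565, -0.9665)
n_2 = (+0.9589, -0.2837)
n_3 = (-0.1430, +0.9897)
n_4 = (-0.6228, +0.7824)
n_5 = (-0.9291, +0.3699)
  (0,1): δ = 129.71°  ·
  (0,2): δ = 71.05°  ·
  (0,3): δ = 43.65°  ·
  (0,4): δ = 73.95°  ·
  (0,5): δ = 103.72°  ·
  (1,2): δ = 121.35°  ·
  (1,3): δ = 6.64°  ✓
  (1,4): δ = 23.66°  ✓
  (1,5): δ = 53.43°  ·
  (2,3): δ = 65.30°  ·
  (2,4): δ = 35.00°  ·
  (2,5): δ = 5.23°  ✓
  (3,4): δ = 149.70°  ·
  (3,5): δ = 119.93°  ·
  (4,5): δ = 150.23°  ·
antipodal pairs: 3

count = 3; pairs: (1,3), (1,4), (2,5)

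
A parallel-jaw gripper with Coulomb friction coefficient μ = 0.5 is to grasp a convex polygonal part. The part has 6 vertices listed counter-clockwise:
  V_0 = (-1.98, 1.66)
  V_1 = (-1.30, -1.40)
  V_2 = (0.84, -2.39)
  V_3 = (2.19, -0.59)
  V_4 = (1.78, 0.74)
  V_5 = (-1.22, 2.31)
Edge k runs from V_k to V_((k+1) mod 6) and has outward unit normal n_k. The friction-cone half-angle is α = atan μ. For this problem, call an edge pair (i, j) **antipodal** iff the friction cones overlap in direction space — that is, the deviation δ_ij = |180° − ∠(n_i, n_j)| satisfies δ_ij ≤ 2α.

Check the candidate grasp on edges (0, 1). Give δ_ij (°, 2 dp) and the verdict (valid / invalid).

α = atan 0.5 = 26.57°;  2α = 53.13°
edge 0: e_0 = (+0.68, -3.06);  n_0 = (-0.9762, -0.2169)
edge 1: e_1 = (+2.14, -0.99);  n_1 = (-0.4199, -0.9076)
∠(n_0, n_1) = 52.65°
δ = |180° − 52.65°| = 127.35°
127.35° > 2α = 53.13°  →  invalid

δ = 127.35°, invalid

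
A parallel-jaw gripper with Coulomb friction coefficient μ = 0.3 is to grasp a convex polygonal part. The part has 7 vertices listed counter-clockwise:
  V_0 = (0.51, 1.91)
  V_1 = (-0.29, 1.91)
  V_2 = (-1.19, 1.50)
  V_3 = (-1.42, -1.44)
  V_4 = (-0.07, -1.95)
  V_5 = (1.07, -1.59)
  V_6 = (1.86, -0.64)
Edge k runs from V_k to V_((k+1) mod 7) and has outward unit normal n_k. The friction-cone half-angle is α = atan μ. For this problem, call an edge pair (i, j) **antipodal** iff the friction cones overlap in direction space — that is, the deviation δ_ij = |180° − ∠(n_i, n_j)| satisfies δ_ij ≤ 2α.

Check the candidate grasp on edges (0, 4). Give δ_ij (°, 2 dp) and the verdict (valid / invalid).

δ = 17.53°, valid

α = atan 0.3 = 16.70°;  2α = 33.40°
edge 0: e_0 = (-0.80, +0.00);  n_0 = (+0.0000, +1.0000)
edge 4: e_4 = (+1.14, +0.36);  n_4 = (+0.3011, -0.9536)
∠(n_0, n_4) = 162.47°
δ = |180° − 162.47°| = 17.53°
17.53° ≤ 2α = 33.40°  →  valid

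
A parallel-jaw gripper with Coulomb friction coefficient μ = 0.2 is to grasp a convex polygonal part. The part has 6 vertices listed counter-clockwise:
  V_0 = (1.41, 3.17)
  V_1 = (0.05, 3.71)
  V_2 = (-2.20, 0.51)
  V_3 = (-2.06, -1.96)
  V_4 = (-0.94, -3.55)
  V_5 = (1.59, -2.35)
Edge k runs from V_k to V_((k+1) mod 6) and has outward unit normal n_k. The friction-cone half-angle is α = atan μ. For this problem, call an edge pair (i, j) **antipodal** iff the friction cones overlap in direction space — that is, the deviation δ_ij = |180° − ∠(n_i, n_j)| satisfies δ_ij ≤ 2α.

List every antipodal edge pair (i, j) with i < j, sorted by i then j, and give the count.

α = atan 0.2 = 11.31°;  2α = 22.62°
n_0 = (+0.3690, +0.9294)
n_1 = (-0.8180, +0.5752)
n_2 = (-0.9984, -0.0566)
n_3 = (-0.8175, -0.5759)
n_4 = (+0.4285, -0.9035)
n_5 = (+0.9995, +0.0326)
  (0,1): δ = 103.46°  ·
  (0,2): δ = 65.10°  ·
  (0,3): δ = 33.18°  ·
  (0,4): δ = 47.03°  ·
  (0,5): δ = 113.52°  ·
  (1,2): δ = 141.64°  ·
  (1,3): δ = 109.73°  ·
  (1,4): δ = 29.51°  ·
  (1,5): δ = 36.98°  ·
  (2,3): δ = 148.08°  ·
  (2,4): δ = 67.87°  ·
  (2,5): δ = 1.38°  ✓
  (3,4): δ = 99.79°  ·
  (3,5): δ = 33.29°  ·
  (4,5): δ = 113.51°  ·
antipodal pairs: 1

count = 1; pairs: (2,5)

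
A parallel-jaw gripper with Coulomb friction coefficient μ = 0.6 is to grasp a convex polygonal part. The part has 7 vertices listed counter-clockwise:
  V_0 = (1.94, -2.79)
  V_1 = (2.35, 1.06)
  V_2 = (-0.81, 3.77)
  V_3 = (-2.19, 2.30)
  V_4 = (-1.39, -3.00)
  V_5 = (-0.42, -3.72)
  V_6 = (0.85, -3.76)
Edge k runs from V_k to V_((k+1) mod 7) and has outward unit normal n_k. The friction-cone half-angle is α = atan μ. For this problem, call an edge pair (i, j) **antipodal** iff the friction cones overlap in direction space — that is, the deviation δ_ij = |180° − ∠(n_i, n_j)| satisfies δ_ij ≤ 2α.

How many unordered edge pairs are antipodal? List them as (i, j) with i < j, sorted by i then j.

count = 9; pairs: (0,2), (0,3), (0,4), (1,3), (1,4), (1,5), (2,5), (2,6), (3,6)

α = atan 0.6 = 30.96°;  2α = 61.93°
n_0 = (+0.9944, -0.1059)
n_1 = (+0.6510, +0.7591)
n_2 = (-0.7291, +0.6844)
n_3 = (-0.9888, -0.1493)
n_4 = (-0.5960, -0.8030)
n_5 = (-0.0315, -0.9995)
n_6 = (+0.6648, -0.7470)
  (0,1): δ = 124.54°  ·
  (0,2): δ = 37.11°  ✓
  (0,3): δ = 14.66°  ✓
  (0,4): δ = 59.49°  ✓
  (0,5): δ = 94.27°  ·
  (0,6): δ = 137.74°  ·
  (1,2): δ = 92.58°  ·
  (1,3): δ = 40.80°  ✓
  (1,4): δ = 4.03°  ✓
  (1,5): δ = 38.81°  ✓
  (1,6): δ = 82.28°  ·
  (2,3): δ = 128.23°  ·
  (2,4): δ = 83.39°  ·
  (2,5): δ = 48.61°  ✓
  (2,6): δ = 5.14°  ✓
  (3,4): δ = 135.17°  ·
  (3,5): δ = 100.39°  ·
  (3,6): δ = 56.92°  ✓
  (4,5): δ = 145.22°  ·
  (4,6): δ = 101.75°  ·
  (5,6): δ = 136.53°  ·
antipodal pairs: 9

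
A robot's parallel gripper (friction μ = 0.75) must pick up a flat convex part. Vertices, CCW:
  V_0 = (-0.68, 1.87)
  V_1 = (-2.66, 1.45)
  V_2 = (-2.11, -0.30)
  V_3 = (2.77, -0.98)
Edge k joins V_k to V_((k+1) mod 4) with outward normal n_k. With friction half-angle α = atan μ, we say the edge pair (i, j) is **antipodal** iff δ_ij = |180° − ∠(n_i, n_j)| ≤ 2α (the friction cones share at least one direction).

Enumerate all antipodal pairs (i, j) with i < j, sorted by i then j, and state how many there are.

count = 3; pairs: (0,2), (1,3), (2,3)

α = atan 0.75 = 36.87°;  2α = 73.74°
n_0 = (-0.2075, +0.9782)
n_1 = (-0.9540, -0.2998)
n_2 = (-0.1380, -0.9904)
n_3 = (+0.6369, +0.7710)
  (0,1): δ = 84.53°  ·
  (0,2): δ = 19.91°  ✓
  (0,3): δ = 128.46°  ·
  (1,2): δ = 115.38°  ·
  (1,3): δ = 32.99°  ✓
  (2,3): δ = 31.63°  ✓
antipodal pairs: 3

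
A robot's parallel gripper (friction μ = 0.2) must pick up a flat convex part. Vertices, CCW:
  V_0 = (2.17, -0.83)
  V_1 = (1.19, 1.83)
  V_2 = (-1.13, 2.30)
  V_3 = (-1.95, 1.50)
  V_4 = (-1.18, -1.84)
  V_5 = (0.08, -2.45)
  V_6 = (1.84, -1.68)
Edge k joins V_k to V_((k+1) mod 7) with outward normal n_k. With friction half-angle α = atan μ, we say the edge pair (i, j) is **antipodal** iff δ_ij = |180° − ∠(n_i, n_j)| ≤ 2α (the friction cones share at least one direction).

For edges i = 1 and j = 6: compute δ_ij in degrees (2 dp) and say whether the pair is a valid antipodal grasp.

α = atan 0.2 = 11.31°;  2α = 22.62°
edge 1: e_1 = (-2.32, +0.47);  n_1 = (+0.1986, +0.9801)
edge 6: e_6 = (+0.33, +0.85);  n_6 = (+0.9322, -0.3619)
∠(n_1, n_6) = 99.77°
δ = |180° − 99.77°| = 80.23°
80.23° > 2α = 22.62°  →  invalid

δ = 80.23°, invalid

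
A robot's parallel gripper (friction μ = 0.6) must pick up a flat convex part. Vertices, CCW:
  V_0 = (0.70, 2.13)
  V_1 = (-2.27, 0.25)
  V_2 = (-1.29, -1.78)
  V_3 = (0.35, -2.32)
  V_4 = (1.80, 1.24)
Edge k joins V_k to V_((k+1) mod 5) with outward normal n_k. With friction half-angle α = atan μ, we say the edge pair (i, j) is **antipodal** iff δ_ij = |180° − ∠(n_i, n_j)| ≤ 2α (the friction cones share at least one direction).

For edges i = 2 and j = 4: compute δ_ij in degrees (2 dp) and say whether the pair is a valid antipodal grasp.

δ = 20.75°, valid

α = atan 0.6 = 30.96°;  2α = 61.93°
edge 2: e_2 = (+1.64, -0.54);  n_2 = (-0.3128, -0.9498)
edge 4: e_4 = (-1.10, +0.89);  n_4 = (+0.6290, +0.7774)
∠(n_2, n_4) = 159.25°
δ = |180° − 159.25°| = 20.75°
20.75° ≤ 2α = 61.93°  →  valid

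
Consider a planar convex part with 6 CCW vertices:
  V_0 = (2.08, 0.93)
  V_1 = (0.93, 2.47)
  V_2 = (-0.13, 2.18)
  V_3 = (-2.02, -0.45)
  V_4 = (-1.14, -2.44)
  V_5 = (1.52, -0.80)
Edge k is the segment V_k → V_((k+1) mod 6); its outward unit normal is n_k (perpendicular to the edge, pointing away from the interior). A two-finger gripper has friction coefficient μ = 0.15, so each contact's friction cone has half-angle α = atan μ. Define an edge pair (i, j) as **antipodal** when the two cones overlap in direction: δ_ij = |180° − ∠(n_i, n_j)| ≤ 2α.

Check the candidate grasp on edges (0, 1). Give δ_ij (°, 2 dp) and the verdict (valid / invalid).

δ = 111.45°, invalid

α = atan 0.15 = 8.53°;  2α = 17.06°
edge 0: e_0 = (-1.15, +1.54);  n_0 = (+0.8012, +0.5983)
edge 1: e_1 = (-1.06, -0.29);  n_1 = (-0.2639, +0.9646)
∠(n_0, n_1) = 68.55°
δ = |180° − 68.55°| = 111.45°
111.45° > 2α = 17.06°  →  invalid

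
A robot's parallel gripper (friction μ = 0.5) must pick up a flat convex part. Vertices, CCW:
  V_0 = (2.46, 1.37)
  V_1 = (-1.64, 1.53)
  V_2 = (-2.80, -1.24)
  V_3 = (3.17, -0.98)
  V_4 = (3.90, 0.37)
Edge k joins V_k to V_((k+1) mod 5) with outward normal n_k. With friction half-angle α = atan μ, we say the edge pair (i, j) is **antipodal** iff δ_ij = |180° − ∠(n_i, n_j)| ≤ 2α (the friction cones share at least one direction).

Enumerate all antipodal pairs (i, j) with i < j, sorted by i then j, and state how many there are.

count = 3; pairs: (0,2), (1,3), (2,4)

α = atan 0.5 = 26.57°;  2α = 53.13°
n_0 = (+0.0390, +0.9992)
n_1 = (-0.9224, +0.3863)
n_2 = (+0.0435, -0.9991)
n_3 = (+0.8796, -0.4757)
n_4 = (+0.5704, +0.8214)
  (0,1): δ = 110.49°  ·
  (0,2): δ = 4.73°  ✓
  (0,3): δ = 63.83°  ·
  (0,4): δ = 147.46°  ·
  (1,2): δ = 64.78°  ·
  (1,3): δ = 5.68°  ✓
  (1,4): δ = 77.94°  ·
  (2,3): δ = 120.90°  ·
  (2,4): δ = 37.27°  ✓
  (3,4): δ = 96.38°  ·
antipodal pairs: 3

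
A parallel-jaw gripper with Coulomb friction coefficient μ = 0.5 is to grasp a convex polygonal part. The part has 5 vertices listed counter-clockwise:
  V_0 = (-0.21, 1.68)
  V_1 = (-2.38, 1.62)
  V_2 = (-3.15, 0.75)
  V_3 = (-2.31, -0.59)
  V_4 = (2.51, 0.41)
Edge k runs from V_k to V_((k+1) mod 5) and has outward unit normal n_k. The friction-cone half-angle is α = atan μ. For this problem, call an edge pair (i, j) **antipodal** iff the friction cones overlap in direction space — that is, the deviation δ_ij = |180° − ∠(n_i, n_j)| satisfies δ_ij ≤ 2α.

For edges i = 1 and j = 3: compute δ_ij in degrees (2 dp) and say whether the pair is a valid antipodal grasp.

α = atan 0.5 = 26.57°;  2α = 53.13°
edge 1: e_1 = (-0.77, -0.87);  n_1 = (-0.7488, +0.6628)
edge 3: e_3 = (+4.82, +1.00);  n_3 = (+0.2031, -0.9791)
∠(n_1, n_3) = 143.23°
δ = |180° − 143.23°| = 36.77°
36.77° ≤ 2α = 53.13°  →  valid

δ = 36.77°, valid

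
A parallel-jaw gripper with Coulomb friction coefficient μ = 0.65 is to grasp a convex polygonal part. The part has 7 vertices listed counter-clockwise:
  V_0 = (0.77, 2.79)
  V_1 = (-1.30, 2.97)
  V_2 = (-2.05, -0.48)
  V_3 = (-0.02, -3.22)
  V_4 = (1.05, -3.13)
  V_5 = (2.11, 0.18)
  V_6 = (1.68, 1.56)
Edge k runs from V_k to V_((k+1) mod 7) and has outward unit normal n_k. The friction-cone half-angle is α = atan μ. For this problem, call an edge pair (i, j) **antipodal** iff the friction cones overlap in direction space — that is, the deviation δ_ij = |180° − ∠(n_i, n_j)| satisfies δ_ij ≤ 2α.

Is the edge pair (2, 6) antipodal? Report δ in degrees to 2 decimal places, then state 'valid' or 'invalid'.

δ = 0.04°, valid

α = atan 0.65 = 33.02°;  2α = 66.05°
edge 2: e_2 = (+2.03, -2.74);  n_2 = (-0.8035, -0.5953)
edge 6: e_6 = (-0.91, +1.23);  n_6 = (+0.8039, +0.5948)
∠(n_2, n_6) = 179.96°
δ = |180° − 179.96°| = 0.04°
0.04° ≤ 2α = 66.05°  →  valid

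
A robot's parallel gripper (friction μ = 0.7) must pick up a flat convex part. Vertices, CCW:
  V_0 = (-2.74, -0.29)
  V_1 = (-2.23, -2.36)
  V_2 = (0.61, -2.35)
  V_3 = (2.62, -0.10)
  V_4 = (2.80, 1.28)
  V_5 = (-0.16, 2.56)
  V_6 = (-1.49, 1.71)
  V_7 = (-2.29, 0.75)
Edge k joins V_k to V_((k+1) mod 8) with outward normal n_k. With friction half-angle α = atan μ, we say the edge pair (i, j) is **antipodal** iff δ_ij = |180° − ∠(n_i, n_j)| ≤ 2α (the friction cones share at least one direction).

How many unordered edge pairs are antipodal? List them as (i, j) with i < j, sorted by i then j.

count = 13; pairs: (0,2), (0,3), (0,4), (1,4), (1,5), (1,6), (1,7), (2,5), (2,6), (2,7), (3,5), (3,6), (3,7)

α = atan 0.7 = 34.99°;  2α = 69.98°
n_0 = (-0.9710, -0.2392)
n_1 = (+0.0035, -1.0000)
n_2 = (+0.7458, -0.6662)
n_3 = (+0.9916, -0.1293)
n_4 = (+0.3969, +0.9179)
n_5 = (-0.5385, +0.8426)
n_6 = (-0.7682, +0.6402)
n_7 = (-0.9178, +0.3971)
  (0,1): δ = 103.64°  ·
  (0,2): δ = 55.62°  ✓
  (0,3): δ = 21.27°  ✓
  (0,4): δ = 52.77°  ✓
  (0,5): δ = 108.74°  ·
  (0,6): δ = 126.35°  ·
  (0,7): δ = 142.76°  ·
  (1,2): δ = 131.98°  ·
  (1,3): δ = 97.63°  ·
  (1,4): δ = 23.59°  ✓
  (1,5): δ = 32.38°  ✓
  (1,6): δ = 49.99°  ✓
  (1,7): δ = 66.40°  ✓
  (2,3): δ = 145.66°  ·
  (2,4): δ = 71.61°  ·
  (2,5): δ = 15.64°  ✓
  (2,6): δ = 1.97°  ✓
  (2,7): δ = 18.38°  ✓
  (3,4): δ = 105.95°  ·
  (3,5): δ = 49.99°  ✓
  (3,6): δ = 32.37°  ✓
  (3,7): δ = 15.97°  ✓
  (4,5): δ = 124.03°  ·
  (4,6): δ = 106.42°  ·
  (4,7): δ = 90.01°  ·
  (5,6): δ = 162.39°  ·
  (5,7): δ = 145.98°  ·
  (6,7): δ = 163.59°  ·
antipodal pairs: 13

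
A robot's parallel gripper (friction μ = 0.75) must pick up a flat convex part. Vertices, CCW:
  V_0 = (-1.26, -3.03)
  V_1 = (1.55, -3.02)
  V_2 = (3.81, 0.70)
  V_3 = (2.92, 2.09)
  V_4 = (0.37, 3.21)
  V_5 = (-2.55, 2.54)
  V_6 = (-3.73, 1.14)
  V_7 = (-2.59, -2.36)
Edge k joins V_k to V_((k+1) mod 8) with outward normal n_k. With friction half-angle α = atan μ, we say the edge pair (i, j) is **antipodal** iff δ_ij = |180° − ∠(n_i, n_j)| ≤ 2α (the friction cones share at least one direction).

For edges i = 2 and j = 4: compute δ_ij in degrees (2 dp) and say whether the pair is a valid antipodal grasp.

δ = 109.71°, invalid

α = atan 0.75 = 36.87°;  2α = 73.74°
edge 2: e_2 = (-0.89, +1.39);  n_2 = (+0.8422, +0.5392)
edge 4: e_4 = (-2.92, -0.67);  n_4 = (-0.2236, +0.9747)
∠(n_2, n_4) = 70.29°
δ = |180° − 70.29°| = 109.71°
109.71° > 2α = 73.74°  →  invalid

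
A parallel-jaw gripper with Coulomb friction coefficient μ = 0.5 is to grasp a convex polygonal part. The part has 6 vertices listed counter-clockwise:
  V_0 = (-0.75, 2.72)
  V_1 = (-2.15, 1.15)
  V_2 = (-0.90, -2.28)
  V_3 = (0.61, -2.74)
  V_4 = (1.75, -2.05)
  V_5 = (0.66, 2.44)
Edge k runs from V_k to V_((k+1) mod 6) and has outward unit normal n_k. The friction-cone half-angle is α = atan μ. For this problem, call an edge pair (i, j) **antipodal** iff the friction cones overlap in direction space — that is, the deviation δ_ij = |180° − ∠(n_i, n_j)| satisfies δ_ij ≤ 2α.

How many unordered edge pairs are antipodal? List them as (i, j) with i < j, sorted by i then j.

count = 4; pairs: (0,3), (1,4), (2,5), (3,5)

α = atan 0.5 = 26.57°;  2α = 53.13°
n_0 = (-0.7464, +0.6655)
n_1 = (-0.9396, -0.3424)
n_2 = (-0.2914, -0.9566)
n_3 = (+0.5178, -0.8555)
n_4 = (+0.9718, +0.2359)
n_5 = (+0.1948, +0.9808)
  (0,1): δ = 118.25°  ·
  (0,2): δ = 65.22°  ·
  (0,3): δ = 17.09°  ✓
  (0,4): δ = 55.37°  ·
  (0,5): δ = 120.49°  ·
  (1,2): δ = 126.97°  ·
  (1,3): δ = 78.84°  ·
  (1,4): δ = 6.38°  ✓
  (1,5): δ = 58.74°  ·
  (2,3): δ = 131.87°  ·
  (2,4): δ = 59.41°  ·
  (2,5): δ = 5.71°  ✓
  (3,4): δ = 107.54°  ·
  (3,5): δ = 42.42°  ✓
  (4,5): δ = 114.88°  ·
antipodal pairs: 4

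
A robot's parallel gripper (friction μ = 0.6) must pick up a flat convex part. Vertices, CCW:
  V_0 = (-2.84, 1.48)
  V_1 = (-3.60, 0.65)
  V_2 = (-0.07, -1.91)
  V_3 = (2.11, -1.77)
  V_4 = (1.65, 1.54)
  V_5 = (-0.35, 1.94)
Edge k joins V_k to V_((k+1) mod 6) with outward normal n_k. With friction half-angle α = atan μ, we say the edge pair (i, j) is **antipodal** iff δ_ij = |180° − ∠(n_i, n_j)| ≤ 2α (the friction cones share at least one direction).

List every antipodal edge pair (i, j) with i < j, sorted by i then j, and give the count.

count = 7; pairs: (0,2), (0,3), (1,3), (1,4), (1,5), (2,4), (2,5)

α = atan 0.6 = 30.96°;  2α = 61.93°
n_0 = (-0.7375, +0.6753)
n_1 = (-0.5871, -0.8095)
n_2 = (+0.0641, -0.9979)
n_3 = (+0.9905, +0.1376)
n_4 = (+0.1961, +0.9806)
n_5 = (-0.1817, +0.9834)
  (0,1): δ = 83.47°  ·
  (0,2): δ = 43.85°  ✓
  (0,3): δ = 50.39°  ✓
  (0,4): δ = 121.17°  ·
  (0,5): δ = 142.95°  ·
  (1,2): δ = 140.38°  ·
  (1,3): δ = 46.14°  ✓
  (1,4): δ = 24.64°  ✓
  (1,5): δ = 46.42°  ✓
  (2,3): δ = 85.76°  ·
  (2,4): δ = 14.98°  ✓
  (2,5): δ = 6.79°  ✓
  (3,4): δ = 109.22°  ·
  (3,5): δ = 87.45°  ·
  (4,5): δ = 158.22°  ·
antipodal pairs: 7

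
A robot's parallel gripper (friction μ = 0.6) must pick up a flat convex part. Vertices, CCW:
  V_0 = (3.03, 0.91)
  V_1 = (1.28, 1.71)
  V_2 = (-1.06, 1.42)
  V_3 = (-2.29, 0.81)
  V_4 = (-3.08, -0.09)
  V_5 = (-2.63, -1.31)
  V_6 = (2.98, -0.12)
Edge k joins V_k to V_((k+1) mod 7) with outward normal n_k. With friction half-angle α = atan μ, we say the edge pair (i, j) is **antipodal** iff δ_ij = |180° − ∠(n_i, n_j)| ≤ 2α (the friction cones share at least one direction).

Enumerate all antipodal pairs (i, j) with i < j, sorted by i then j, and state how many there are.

α = atan 0.6 = 30.96°;  2α = 61.93°
n_0 = (+0.4158, +0.9095)
n_1 = (-0.1230, +0.9924)
n_2 = (-0.4443, +0.8959)
n_3 = (-0.7515, +0.6597)
n_4 = (-0.9382, -0.3461)
n_5 = (+0.2075, -0.9782)
n_6 = (+0.9988, -0.0485)
  (0,1): δ = 148.37°  ·
  (0,2): δ = 129.05°  ·
  (0,3): δ = 106.71°  ·
  (0,4): δ = 45.19°  ✓
  (0,5): δ = 36.54°  ✓
  (0,6): δ = 111.79°  ·
  (1,2): δ = 160.69°  ·
  (1,3): δ = 138.34°  ·
  (1,4): δ = 76.82°  ·
  (1,5): δ = 4.91°  ✓
  (1,6): δ = 80.16°  ·
  (2,3): δ = 157.65°  ·
  (2,4): δ = 96.13°  ·
  (2,5): δ = 14.40°  ✓
  (2,6): δ = 60.84°  ✓
  (3,4): δ = 118.48°  ·
  (3,5): δ = 36.75°  ✓
  (3,6): δ = 38.50°  ✓
  (4,5): δ = 98.27°  ·
  (4,6): δ = 23.03°  ✓
  (5,6): δ = 104.76°  ·
antipodal pairs: 8

count = 8; pairs: (0,4), (0,5), (1,5), (2,5), (2,6), (3,5), (3,6), (4,6)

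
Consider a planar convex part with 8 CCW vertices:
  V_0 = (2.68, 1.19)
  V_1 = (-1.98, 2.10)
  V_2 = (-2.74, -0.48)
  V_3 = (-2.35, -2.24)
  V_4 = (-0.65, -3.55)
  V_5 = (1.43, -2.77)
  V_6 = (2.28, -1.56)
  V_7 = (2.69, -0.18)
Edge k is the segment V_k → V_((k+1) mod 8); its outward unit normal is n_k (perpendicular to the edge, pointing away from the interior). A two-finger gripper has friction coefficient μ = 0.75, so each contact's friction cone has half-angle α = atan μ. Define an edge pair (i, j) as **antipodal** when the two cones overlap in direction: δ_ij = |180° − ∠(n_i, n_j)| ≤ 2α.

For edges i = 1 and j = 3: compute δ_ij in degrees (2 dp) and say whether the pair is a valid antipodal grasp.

α = atan 0.75 = 36.87°;  2α = 73.74°
edge 1: e_1 = (-0.76, -2.58);  n_1 = (-0.9592, +0.2826)
edge 3: e_3 = (+1.70, -1.31);  n_3 = (-0.6104, -0.7921)
∠(n_1, n_3) = 68.80°
δ = |180° − 68.80°| = 111.20°
111.20° > 2α = 73.74°  →  invalid

δ = 111.20°, invalid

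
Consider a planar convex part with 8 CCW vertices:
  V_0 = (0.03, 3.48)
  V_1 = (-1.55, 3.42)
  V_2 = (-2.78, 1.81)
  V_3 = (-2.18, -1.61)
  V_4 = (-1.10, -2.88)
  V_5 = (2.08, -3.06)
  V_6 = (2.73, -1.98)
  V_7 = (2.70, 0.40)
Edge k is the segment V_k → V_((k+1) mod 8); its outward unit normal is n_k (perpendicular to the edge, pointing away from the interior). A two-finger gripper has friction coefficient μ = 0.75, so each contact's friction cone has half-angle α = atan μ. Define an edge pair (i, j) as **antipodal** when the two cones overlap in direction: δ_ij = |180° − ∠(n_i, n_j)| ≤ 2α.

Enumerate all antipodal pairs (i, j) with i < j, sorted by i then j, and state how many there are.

count = 13; pairs: (0,3), (0,4), (0,5), (1,4), (1,5), (1,6), (2,5), (2,6), (2,7), (3,5), (3,6), (3,7), (4,7)

α = atan 0.75 = 36.87°;  2α = 73.74°
n_0 = (-0.0379, +0.9993)
n_1 = (-0.7946, +0.6071)
n_2 = (-0.9850, -0.1728)
n_3 = (-0.7618, -0.6478)
n_4 = (-0.0565, -0.9984)
n_5 = (+0.8568, -0.5157)
n_6 = (+0.9999, +0.0126)
n_7 = (+0.7556, +0.6550)
  (0,1): δ = 129.55°  ·
  (0,2): δ = 82.22°  ·
  (0,3): δ = 51.80°  ✓
  (0,4): δ = 5.41°  ✓
  (0,5): δ = 56.78°  ✓
  (0,6): δ = 88.55°  ·
  (0,7): δ = 128.75°  ·
  (1,2): δ = 132.67°  ·
  (1,3): δ = 102.24°  ·
  (1,4): δ = 55.86°  ✓
  (1,5): δ = 6.34°  ✓
  (1,6): δ = 38.10°  ✓
  (1,7): δ = 78.30°  ·
  (2,3): δ = 149.57°  ·
  (2,4): δ = 103.19°  ·
  (2,5): δ = 40.99°  ✓
  (2,6): δ = 9.23°  ✓
  (2,7): δ = 30.97°  ✓
  (3,4): δ = 133.62°  ·
  (3,5): δ = 71.42°  ✓
  (3,6): δ = 39.66°  ✓
  (3,7): δ = 0.54°  ✓
  (4,5): δ = 117.80°  ·
  (4,6): δ = 86.04°  ·
  (4,7): δ = 45.84°  ✓
  (5,6): δ = 148.24°  ·
  (5,7): δ = 108.04°  ·
  (6,7): δ = 139.80°  ·
antipodal pairs: 13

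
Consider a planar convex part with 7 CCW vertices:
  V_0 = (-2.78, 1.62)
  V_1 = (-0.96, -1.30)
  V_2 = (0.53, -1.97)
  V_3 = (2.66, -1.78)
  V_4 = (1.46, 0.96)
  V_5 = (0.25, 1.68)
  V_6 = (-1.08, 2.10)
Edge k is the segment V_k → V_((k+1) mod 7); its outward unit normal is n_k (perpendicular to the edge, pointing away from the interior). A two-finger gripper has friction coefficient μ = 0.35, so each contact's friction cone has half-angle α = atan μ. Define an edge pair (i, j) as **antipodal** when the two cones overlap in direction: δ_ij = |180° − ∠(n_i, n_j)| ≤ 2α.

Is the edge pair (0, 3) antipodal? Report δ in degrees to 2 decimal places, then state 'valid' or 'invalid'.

α = atan 0.35 = 19.29°;  2α = 38.58°
edge 0: e_0 = (+1.82, -2.92);  n_0 = (-0.8487, -0.5290)
edge 3: e_3 = (-1.20, +2.74);  n_3 = (+0.9160, +0.4012)
∠(n_0, n_3) = 171.72°
δ = |180° − 171.72°| = 8.28°
8.28° ≤ 2α = 38.58°  →  valid

δ = 8.28°, valid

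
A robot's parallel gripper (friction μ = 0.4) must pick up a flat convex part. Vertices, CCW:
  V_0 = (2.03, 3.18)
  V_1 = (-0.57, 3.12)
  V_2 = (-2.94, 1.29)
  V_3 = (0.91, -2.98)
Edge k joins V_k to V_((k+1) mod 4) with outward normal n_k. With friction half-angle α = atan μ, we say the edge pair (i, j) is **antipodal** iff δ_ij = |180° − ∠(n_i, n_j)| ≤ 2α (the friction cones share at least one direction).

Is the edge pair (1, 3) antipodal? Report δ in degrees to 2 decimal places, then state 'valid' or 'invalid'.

α = atan 0.4 = 21.80°;  2α = 43.60°
edge 1: e_1 = (-2.37, -1.83);  n_1 = (-0.6112, +0.7915)
edge 3: e_3 = (+1.12, +6.16);  n_3 = (+0.9839, -0.1789)
∠(n_1, n_3) = 137.98°
δ = |180° − 137.98°| = 42.02°
42.02° ≤ 2α = 43.60°  →  valid

δ = 42.02°, valid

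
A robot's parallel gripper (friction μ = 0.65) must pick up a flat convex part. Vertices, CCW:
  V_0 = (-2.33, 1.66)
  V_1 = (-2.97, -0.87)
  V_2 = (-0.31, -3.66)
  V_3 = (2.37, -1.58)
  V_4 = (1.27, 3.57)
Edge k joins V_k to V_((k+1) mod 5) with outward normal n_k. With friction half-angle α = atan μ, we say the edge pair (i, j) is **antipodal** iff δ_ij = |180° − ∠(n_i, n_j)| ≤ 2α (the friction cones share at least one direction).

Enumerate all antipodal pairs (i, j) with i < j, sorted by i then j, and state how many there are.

α = atan 0.65 = 33.02°;  2α = 66.05°
n_0 = (-0.9695, +0.2452)
n_1 = (-0.7238, -0.6900)
n_2 = (+0.6131, -0.7900)
n_3 = (+0.9779, +0.2089)
n_4 = (-0.4687, +0.8834)
  (0,1): δ = 122.17°  ·
  (0,2): δ = 37.99°  ✓
  (0,3): δ = 26.25°  ✓
  (0,4): δ = 132.14°  ·
  (1,2): δ = 95.82°  ·
  (1,3): δ = 31.58°  ✓
  (1,4): δ = 74.31°  ·
  (2,3): δ = 115.76°  ·
  (2,4): δ = 9.87°  ✓
  (3,4): δ = 74.11°  ·
antipodal pairs: 4

count = 4; pairs: (0,2), (0,3), (1,3), (2,4)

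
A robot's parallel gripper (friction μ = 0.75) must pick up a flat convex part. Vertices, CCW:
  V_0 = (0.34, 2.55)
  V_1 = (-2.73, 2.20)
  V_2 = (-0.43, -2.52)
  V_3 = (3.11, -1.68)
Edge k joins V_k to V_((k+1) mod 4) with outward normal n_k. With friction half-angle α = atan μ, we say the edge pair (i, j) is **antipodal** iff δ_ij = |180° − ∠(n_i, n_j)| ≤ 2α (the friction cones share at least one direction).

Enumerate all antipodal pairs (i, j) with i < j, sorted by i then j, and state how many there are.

count = 4; pairs: (0,1), (0,2), (1,3), (2,3)

α = atan 0.75 = 36.87°;  2α = 73.74°
n_0 = (-0.1133, +0.9936)
n_1 = (-0.8990, -0.4380)
n_2 = (+0.2309, -0.9730)
n_3 = (+0.8366, +0.5478)
  (0,1): δ = 70.52°  ✓
  (0,2): δ = 6.84°  ✓
  (0,3): δ = 116.71°  ·
  (1,2): δ = 102.63°  ·
  (1,3): δ = 7.24°  ✓
  (2,3): δ = 70.13°  ✓
antipodal pairs: 4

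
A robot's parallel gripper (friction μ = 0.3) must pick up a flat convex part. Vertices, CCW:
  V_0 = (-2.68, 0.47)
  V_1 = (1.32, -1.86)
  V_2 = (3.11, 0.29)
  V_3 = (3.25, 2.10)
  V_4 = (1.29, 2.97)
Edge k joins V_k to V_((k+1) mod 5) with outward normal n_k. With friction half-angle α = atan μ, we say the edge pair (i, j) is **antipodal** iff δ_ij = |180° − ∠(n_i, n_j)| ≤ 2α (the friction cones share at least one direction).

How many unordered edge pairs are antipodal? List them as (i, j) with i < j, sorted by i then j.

count = 2; pairs: (0,3), (1,4)

α = atan 0.3 = 16.70°;  2α = 33.40°
n_0 = (-0.5033, -0.8641)
n_1 = (+0.7685, -0.6398)
n_2 = (+0.9970, -0.0771)
n_3 = (+0.4057, +0.9140)
n_4 = (-0.5329, +0.8462)
  (0,1): δ = 99.56°  ·
  (0,2): δ = 64.20°  ·
  (0,3): δ = 6.29°  ✓
  (0,4): δ = 62.42°  ·
  (1,2): δ = 144.64°  ·
  (1,3): δ = 74.16°  ·
  (1,4): δ = 18.02°  ✓
  (2,3): δ = 109.51°  ·
  (2,4): δ = 53.38°  ·
  (3,4): δ = 123.87°  ·
antipodal pairs: 2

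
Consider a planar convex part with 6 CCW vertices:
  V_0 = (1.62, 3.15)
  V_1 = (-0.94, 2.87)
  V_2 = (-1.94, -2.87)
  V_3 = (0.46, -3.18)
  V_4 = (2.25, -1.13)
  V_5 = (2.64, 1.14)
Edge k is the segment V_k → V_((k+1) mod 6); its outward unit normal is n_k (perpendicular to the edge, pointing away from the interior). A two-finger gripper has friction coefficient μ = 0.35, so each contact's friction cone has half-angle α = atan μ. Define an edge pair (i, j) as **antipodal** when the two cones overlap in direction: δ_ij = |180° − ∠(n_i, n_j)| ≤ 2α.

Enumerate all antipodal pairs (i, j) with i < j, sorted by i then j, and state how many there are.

α = atan 0.35 = 19.29°;  2α = 38.58°
n_0 = (-0.1087, +0.9941)
n_1 = (-0.9852, +0.1716)
n_2 = (-0.1281, -0.9918)
n_3 = (+0.7533, -0.6577)
n_4 = (+0.9856, -0.1693)
n_5 = (+0.8917, +0.4525)
  (0,1): δ = 106.12°  ·
  (0,2): δ = 13.60°  ✓
  (0,3): δ = 42.63°  ·
  (0,4): δ = 74.01°  ·
  (0,5): δ = 110.66°  ·
  (1,2): δ = 87.48°  ·
  (1,3): δ = 31.24°  ✓
  (1,4): δ = 0.13°  ✓
  (1,5): δ = 36.79°  ✓
  (2,3): δ = 123.77°  ·
  (2,4): δ = 92.39°  ·
  (2,5): δ = 55.73°  ·
  (3,4): δ = 148.62°  ·
  (3,5): δ = 111.97°  ·
  (4,5): δ = 143.35°  ·
antipodal pairs: 4

count = 4; pairs: (0,2), (1,3), (1,4), (1,5)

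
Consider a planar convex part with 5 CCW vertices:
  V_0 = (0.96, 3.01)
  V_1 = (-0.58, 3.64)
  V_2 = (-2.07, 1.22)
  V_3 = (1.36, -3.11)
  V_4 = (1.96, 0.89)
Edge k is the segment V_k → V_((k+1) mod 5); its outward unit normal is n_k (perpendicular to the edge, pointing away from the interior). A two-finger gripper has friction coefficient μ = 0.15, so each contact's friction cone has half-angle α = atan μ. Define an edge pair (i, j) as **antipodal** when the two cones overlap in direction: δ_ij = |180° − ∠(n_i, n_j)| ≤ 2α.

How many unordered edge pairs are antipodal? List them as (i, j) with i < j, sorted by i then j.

α = atan 0.15 = 8.53°;  2α = 17.06°
n_0 = (+0.3786, +0.9255)
n_1 = (-0.8515, +0.5243)
n_2 = (-0.7839, -0.6209)
n_3 = (+0.9889, -0.1483)
n_4 = (+0.9044, +0.4266)
  (0,1): δ = 99.37°  ·
  (0,2): δ = 29.37°  ·
  (0,3): δ = 103.72°  ·
  (0,4): δ = 137.50°  ·
  (1,2): δ = 109.99°  ·
  (1,3): δ = 23.09°  ·
  (1,4): δ = 56.87°  ·
  (2,3): δ = 46.92°  ·
  (2,4): δ = 13.13°  ✓
  (3,4): δ = 146.22°  ·
antipodal pairs: 1

count = 1; pairs: (2,4)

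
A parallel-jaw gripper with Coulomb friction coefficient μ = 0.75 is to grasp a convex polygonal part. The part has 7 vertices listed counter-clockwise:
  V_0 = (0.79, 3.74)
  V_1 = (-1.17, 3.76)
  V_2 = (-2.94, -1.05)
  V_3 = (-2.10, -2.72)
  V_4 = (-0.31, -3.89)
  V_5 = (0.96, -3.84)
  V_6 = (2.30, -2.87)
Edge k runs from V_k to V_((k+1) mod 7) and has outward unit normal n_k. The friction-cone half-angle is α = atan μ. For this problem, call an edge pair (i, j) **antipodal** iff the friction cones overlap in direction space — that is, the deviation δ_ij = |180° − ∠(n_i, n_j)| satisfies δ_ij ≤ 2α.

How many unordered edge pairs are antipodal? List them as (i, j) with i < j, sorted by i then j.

count = 9; pairs: (0,2), (0,3), (0,4), (0,5), (1,4), (1,5), (1,6), (2,6), (3,6)

α = atan 0.75 = 36.87°;  2α = 73.74°
n_0 = (+0.0102, +0.9999)
n_1 = (-0.9385, +0.3453)
n_2 = (-0.8934, -0.4494)
n_3 = (-0.5471, -0.8371)
n_4 = (+0.0393, -0.9992)
n_5 = (+0.5864, -0.8100)
n_6 = (+0.9749, +0.2227)
  (0,1): δ = 109.62°  ·
  (0,2): δ = 62.71°  ✓
  (0,3): δ = 32.59°  ✓
  (0,4): δ = 2.84°  ✓
  (0,5): δ = 36.48°  ✓
  (0,6): δ = 103.45°  ·
  (1,2): δ = 133.10°  ·
  (1,3): δ = 102.97°  ·
  (1,4): δ = 67.54°  ✓
  (1,5): δ = 33.90°  ✓
  (1,6): δ = 33.07°  ✓
  (2,3): δ = 149.87°  ·
  (2,4): δ = 114.45°  ·
  (2,5): δ = 80.80°  ·
  (2,6): δ = 13.83°  ✓
  (3,4): δ = 144.58°  ·
  (3,5): δ = 110.93°  ·
  (3,6): δ = 43.96°  ✓
  (4,5): δ = 146.35°  ·
  (4,6): δ = 79.39°  ·
  (5,6): δ = 113.03°  ·
antipodal pairs: 9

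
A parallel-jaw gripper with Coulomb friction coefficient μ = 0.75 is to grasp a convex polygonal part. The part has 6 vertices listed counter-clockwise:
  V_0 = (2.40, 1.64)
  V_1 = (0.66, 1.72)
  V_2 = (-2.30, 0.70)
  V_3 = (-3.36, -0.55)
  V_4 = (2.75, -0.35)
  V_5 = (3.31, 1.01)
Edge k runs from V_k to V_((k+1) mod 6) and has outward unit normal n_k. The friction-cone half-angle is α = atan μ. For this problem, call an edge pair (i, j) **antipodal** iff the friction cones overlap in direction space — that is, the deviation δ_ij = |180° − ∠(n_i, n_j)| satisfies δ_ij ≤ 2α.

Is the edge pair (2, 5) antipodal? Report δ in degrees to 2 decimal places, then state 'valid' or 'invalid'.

α = atan 0.75 = 36.87°;  2α = 73.74°
edge 2: e_2 = (-1.06, -1.25);  n_2 = (-0.7627, +0.6468)
edge 5: e_5 = (-0.91, +0.63);  n_5 = (+0.5692, +0.8222)
∠(n_2, n_5) = 84.40°
δ = |180° − 84.40°| = 95.60°
95.60° > 2α = 73.74°  →  invalid

δ = 95.60°, invalid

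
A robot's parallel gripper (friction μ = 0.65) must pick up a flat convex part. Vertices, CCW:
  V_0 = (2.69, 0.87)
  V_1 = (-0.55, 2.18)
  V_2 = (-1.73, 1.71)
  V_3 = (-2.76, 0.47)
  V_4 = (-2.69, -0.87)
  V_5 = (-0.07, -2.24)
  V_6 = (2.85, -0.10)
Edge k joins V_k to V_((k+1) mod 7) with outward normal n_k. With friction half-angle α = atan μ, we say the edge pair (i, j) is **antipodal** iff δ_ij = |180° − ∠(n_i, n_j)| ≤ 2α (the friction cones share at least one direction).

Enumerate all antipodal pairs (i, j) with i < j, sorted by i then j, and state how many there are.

α = atan 0.65 = 33.02°;  2α = 66.05°
n_0 = (+0.3748, +0.9271)
n_1 = (-0.3700, +0.9290)
n_2 = (-0.7692, +0.6390)
n_3 = (-0.9986, -0.0522)
n_4 = (-0.4634, -0.8862)
n_5 = (+0.5911, -0.8066)
n_6 = (+0.9867, +0.1627)
  (0,1): δ = 136.27°  ·
  (0,2): δ = 107.70°  ·
  (0,3): δ = 65.00°  ✓
  (0,4): δ = 5.59°  ✓
  (0,5): δ = 58.25°  ✓
  (0,6): δ = 121.38°  ·
  (1,2): δ = 151.43°  ·
  (1,3): δ = 108.73°  ·
  (1,4): δ = 49.32°  ✓
  (1,5): δ = 14.52°  ✓
  (1,6): δ = 77.65°  ·
  (2,3): δ = 137.30°  ·
  (2,4): δ = 77.89°  ·
  (2,5): δ = 14.05°  ✓
  (2,6): δ = 49.08°  ✓
  (3,4): δ = 120.60°  ·
  (3,5): δ = 56.75°  ✓
  (3,6): δ = 6.38°  ✓
  (4,5): δ = 116.16°  ·
  (4,6): δ = 53.03°  ✓
  (5,6): δ = 116.87°  ·
antipodal pairs: 10

count = 10; pairs: (0,3), (0,4), (0,5), (1,4), (1,5), (2,5), (2,6), (3,5), (3,6), (4,6)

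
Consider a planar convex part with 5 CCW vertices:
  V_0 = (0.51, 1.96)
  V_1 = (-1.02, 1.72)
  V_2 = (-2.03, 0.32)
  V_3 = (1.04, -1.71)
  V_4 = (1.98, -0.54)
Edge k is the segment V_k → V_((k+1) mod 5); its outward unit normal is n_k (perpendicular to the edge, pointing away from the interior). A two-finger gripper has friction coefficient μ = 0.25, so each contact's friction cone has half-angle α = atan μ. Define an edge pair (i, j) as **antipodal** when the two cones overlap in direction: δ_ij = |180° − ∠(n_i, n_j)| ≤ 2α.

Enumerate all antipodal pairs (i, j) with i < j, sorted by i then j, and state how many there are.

count = 2; pairs: (1,3), (2,4)

α = atan 0.25 = 14.04°;  2α = 28.07°
n_0 = (-0.1550, +0.9879)
n_1 = (-0.8110, +0.5851)
n_2 = (-0.5516, -0.8341)
n_3 = (+0.7796, -0.6263)
n_4 = (+0.8620, +0.5069)
  (0,1): δ = 134.72°  ·
  (0,2): δ = 42.39°  ·
  (0,3): δ = 42.31°  ·
  (0,4): δ = 111.54°  ·
  (1,2): δ = 87.67°  ·
  (1,3): δ = 2.97°  ✓
  (1,4): δ = 66.26°  ·
  (2,3): δ = 95.30°  ·
  (2,4): δ = 26.07°  ✓
  (3,4): δ = 110.77°  ·
antipodal pairs: 2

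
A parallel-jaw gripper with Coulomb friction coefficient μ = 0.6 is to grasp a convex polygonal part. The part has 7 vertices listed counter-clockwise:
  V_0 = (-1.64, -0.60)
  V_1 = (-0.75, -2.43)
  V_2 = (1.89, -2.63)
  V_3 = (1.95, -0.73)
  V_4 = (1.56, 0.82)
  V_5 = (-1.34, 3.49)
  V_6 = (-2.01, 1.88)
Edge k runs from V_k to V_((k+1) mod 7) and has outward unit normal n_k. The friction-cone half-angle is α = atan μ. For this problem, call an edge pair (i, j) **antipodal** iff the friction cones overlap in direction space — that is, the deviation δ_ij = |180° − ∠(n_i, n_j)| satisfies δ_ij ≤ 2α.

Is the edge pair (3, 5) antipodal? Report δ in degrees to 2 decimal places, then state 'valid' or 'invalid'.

δ = 36.72°, valid

α = atan 0.6 = 30.96°;  2α = 61.93°
edge 3: e_3 = (-0.39, +1.55);  n_3 = (+0.9698, +0.2440)
edge 5: e_5 = (-0.67, -1.61);  n_5 = (-0.9232, +0.3842)
∠(n_3, n_5) = 143.28°
δ = |180° − 143.28°| = 36.72°
36.72° ≤ 2α = 61.93°  →  valid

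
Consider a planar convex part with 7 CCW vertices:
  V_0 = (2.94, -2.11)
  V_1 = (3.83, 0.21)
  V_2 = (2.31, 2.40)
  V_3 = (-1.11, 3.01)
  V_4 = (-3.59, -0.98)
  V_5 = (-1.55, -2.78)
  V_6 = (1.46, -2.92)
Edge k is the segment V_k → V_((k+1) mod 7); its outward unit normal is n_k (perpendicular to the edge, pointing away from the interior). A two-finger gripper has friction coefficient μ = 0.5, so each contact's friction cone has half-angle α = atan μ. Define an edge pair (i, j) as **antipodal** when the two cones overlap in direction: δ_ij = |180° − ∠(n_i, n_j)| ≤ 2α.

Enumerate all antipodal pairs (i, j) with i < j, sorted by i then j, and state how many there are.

count = 7; pairs: (0,3), (1,4), (1,5), (2,4), (2,5), (2,6), (3,6)

α = atan 0.5 = 26.57°;  2α = 53.13°
n_0 = (+0.9337, -0.3582)
n_1 = (+0.8215, +0.5702)
n_2 = (+0.1756, +0.9845)
n_3 = (-0.8493, +0.5279)
n_4 = (-0.6616, -0.7498)
n_5 = (-0.0465, -0.9989)
n_6 = (+0.4801, -0.8772)
  (0,1): δ = 124.25°  ·
  (0,2): δ = 79.13°  ·
  (0,3): δ = 10.88°  ✓
  (0,4): δ = 69.56°  ·
  (0,5): δ = 108.32°  ·
  (0,6): δ = 139.68°  ·
  (1,2): δ = 134.88°  ·
  (1,3): δ = 66.63°  ·
  (1,4): δ = 13.81°  ✓
  (1,5): δ = 52.57°  ✓
  (1,6): δ = 83.93°  ·
  (2,3): δ = 111.75°  ·
  (2,4): δ = 31.31°  ✓
  (2,5): δ = 7.45°  ✓
  (2,6): δ = 38.80°  ✓
  (3,4): δ = 99.56°  ·
  (3,5): δ = 60.80°  ·
  (3,6): δ = 29.45°  ✓
  (4,5): δ = 141.24°  ·
  (4,6): δ = 109.88°  ·
  (5,6): δ = 148.65°  ·
antipodal pairs: 7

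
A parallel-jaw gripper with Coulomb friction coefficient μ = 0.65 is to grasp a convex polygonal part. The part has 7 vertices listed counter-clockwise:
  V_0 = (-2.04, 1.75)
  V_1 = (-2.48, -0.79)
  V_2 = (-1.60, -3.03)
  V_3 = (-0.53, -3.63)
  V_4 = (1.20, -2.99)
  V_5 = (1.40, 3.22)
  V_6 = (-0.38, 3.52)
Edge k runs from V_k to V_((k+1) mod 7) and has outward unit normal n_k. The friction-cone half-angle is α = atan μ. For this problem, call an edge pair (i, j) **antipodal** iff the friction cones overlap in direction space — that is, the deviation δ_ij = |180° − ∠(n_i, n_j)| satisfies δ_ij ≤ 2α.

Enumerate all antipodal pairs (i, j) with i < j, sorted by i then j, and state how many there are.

α = atan 0.65 = 33.02°;  2α = 66.05°
n_0 = (-0.9853, +0.1707)
n_1 = (-0.9308, -0.3657)
n_2 = (-0.4891, -0.8722)
n_3 = (+0.3470, -0.9379)
n_4 = (+0.9995, -0.0322)
n_5 = (+0.1662, +0.9861)
n_6 = (-0.7294, +0.6841)
  (0,1): δ = 148.72°  ·
  (0,2): δ = 109.45°  ·
  (0,3): δ = 59.87°  ✓
  (0,4): δ = 7.98°  ✓
  (0,5): δ = 90.26°  ·
  (0,6): δ = 146.66°  ·
  (1,2): δ = 140.73°  ·
  (1,3): δ = 91.15°  ·
  (1,4): δ = 23.29°  ✓
  (1,5): δ = 58.99°  ✓
  (1,6): δ = 115.39°  ·
  (2,3): δ = 130.42°  ·
  (2,4): δ = 62.56°  ✓
  (2,5): δ = 19.71°  ✓
  (2,6): δ = 76.12°  ·
  (3,4): δ = 112.15°  ·
  (3,5): δ = 29.87°  ✓
  (3,6): δ = 26.54°  ✓
  (4,5): δ = 97.72°  ·
  (4,6): δ = 41.32°  ✓
  (5,6): δ = 123.60°  ·
antipodal pairs: 9

count = 9; pairs: (0,3), (0,4), (1,4), (1,5), (2,4), (2,5), (3,5), (3,6), (4,6)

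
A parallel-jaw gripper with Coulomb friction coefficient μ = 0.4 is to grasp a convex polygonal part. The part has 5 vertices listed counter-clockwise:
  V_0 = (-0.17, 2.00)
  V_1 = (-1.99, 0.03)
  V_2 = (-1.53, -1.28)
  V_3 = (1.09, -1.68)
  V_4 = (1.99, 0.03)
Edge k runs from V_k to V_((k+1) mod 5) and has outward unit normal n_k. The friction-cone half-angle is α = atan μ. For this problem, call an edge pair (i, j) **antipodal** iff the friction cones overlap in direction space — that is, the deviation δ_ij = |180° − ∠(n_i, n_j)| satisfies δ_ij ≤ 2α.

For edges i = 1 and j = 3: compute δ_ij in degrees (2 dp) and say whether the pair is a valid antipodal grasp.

α = atan 0.4 = 21.80°;  2α = 43.60°
edge 1: e_1 = (+0.46, -1.31);  n_1 = (-0.9435, -0.3313)
edge 3: e_3 = (+0.90, +1.71);  n_3 = (+0.8849, -0.4657)
∠(n_1, n_3) = 132.89°
δ = |180° − 132.89°| = 47.11°
47.11° > 2α = 43.60°  →  invalid

δ = 47.11°, invalid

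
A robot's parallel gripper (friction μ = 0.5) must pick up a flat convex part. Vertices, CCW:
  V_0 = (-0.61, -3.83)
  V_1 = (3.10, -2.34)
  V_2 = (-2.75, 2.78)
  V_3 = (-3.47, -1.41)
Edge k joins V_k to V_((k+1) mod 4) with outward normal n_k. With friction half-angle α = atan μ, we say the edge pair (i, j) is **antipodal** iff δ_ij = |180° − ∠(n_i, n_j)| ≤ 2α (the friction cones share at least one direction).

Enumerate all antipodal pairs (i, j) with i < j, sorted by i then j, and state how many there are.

count = 1; pairs: (1,3)

α = atan 0.5 = 26.57°;  2α = 53.13°
n_0 = (+0.3727, -0.9280)
n_1 = (+0.6586, +0.7525)
n_2 = (-0.9856, +0.1694)
n_3 = (-0.6459, -0.7634)
  (0,1): δ = 63.07°  ·
  (0,2): δ = 58.37°  ·
  (0,3): δ = 117.88°  ·
  (1,2): δ = 58.56°  ·
  (1,3): δ = 0.96°  ✓
  (2,3): δ = 120.49°  ·
antipodal pairs: 1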